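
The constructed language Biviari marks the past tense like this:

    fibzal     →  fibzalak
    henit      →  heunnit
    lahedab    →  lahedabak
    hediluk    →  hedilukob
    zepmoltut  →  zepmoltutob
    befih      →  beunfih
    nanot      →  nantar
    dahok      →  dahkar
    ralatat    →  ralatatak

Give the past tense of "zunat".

zunatak

ralatat and henit both end in -t yet inflect differently (ralatatak, heunnit), so the final letter is not what conditions the rule; the last vowel is.
"zunat" has last vowel 'a'. The stems whose last vowel is 'a' (ralatat → ralatatak, lahedab → lahedabak, fibzal → fibzalak) add -ak.
The other patterns: stems whose last vowel is 'i' insert -un- after the first vowel; stems whose last vowel is 'o' delete the last vowel and add -ar; stems whose last vowel is 'u' add -ob.
So zunat → zunatak.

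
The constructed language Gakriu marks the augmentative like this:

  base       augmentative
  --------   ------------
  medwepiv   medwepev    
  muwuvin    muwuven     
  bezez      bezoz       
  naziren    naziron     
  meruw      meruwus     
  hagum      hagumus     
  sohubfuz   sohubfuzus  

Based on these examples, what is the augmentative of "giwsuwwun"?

muwuvin and naziren both end in -n yet inflect differently (muwuven, naziron), so the final letter is not what conditions the rule; the last vowel is.
"giwsuwwun" has last vowel 'u'. The stems whose last vowel is 'u' (meruw → meruwus, hagum → hagumus, sohubfuz → sohubfuzus) add -us.
The other patterns: stems whose last vowel is 'i' change the last vowel to 'e'; stems whose last vowel is 'e' change the last vowel to 'o'.
So giwsuwwun → giwsuwwunus.

giwsuwwunus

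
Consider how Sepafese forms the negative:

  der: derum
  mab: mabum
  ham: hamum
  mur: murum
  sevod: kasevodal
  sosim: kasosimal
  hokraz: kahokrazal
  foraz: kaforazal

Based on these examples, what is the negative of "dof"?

dofum

ham and sosim both end in -m yet inflect differently (hamum, kasosimal), so the final letter is not what conditions the rule; the number of vowels is.
"dof" has 1 vowel. The stems with 1 vowel (der → derum, mab → mabum, ham → hamum) add -um.
So dof → dofum.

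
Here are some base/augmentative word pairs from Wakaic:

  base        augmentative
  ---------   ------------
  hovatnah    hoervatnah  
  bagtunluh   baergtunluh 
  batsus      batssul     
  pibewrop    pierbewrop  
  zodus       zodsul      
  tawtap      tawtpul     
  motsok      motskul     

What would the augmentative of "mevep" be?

mevpul

"mevep" has 2 vowels. The stems with 2 vowels (tawtap → tawtpul, zodus → zodsul, batsus → batssul) delete the last vowel and add -ul.
So mevep → mevpul.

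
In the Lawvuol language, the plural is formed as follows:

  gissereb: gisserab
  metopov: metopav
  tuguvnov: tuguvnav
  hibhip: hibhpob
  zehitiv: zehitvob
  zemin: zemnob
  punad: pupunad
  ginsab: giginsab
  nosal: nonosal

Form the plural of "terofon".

terofan

metopov and zehitiv both end in -v yet inflect differently (metopav, zehitvob), so the final letter is not what conditions the rule; the last vowel is.
"terofon" has last vowel 'o'. The stems whose last vowel is 'o' (metopov → metopav, tuguvnov → tuguvnav) change the last vowel to 'a'.
So terofon → terofan.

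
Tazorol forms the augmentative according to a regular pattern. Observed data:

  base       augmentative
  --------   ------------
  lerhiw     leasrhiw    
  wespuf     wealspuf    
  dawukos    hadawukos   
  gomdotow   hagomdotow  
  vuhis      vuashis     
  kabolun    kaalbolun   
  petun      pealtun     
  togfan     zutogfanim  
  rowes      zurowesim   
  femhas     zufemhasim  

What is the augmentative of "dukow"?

dawukos and vuhis both end in -s yet inflect differently (hadawukos, vuashis), so the final letter is not what conditions the rule; the last vowel is.
"dukow" has last vowel 'o'. The stems whose last vowel is 'o' (gomdotow → hagomdotow, dawukos → hadawukos) add the prefix ha-.
The other patterns: stems whose last vowel is 'u' insert -al- after the first vowel; stems whose last vowel is 'i' insert -as- after the first vowel; stems whose last vowel is 'a' or 'e' add zu- … -im around the stem.
So dukow → hadukow.

hadukow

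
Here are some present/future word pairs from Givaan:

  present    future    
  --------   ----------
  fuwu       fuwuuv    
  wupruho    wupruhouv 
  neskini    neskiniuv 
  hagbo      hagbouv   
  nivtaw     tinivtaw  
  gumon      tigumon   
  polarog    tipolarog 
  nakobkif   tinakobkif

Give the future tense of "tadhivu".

tadhivuuv

"tadhivu" ends in a vowel. The stems ending in a vowel (fuwu → fuwuuv, wupruho → wupruhouv, neskini → neskiniuv) add -uv.
The other pattern: stems ending in a consonant add the prefix ti-.
So tadhivu → tadhivuuv.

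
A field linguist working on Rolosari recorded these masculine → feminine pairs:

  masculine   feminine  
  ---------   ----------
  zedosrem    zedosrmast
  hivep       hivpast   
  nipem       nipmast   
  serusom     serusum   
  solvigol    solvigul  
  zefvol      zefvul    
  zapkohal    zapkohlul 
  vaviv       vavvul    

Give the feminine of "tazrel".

tazrlast

zedosrem and serusom both end in -m yet inflect differently (zedosrmast, serusum), so the final letter is not what conditions the rule; the last vowel is.
"tazrel" has last vowel 'e'. The stems whose last vowel is 'e' (zedosrem → zedosrmast, hivep → hivpast, nipem → nipmast) delete the last vowel and add -ast.
The other patterns: stems whose last vowel is 'o' change the last vowel to 'u'; stems whose last vowel is 'a' or 'i' delete the last vowel and add -ul.
So tazrel → tazrlast.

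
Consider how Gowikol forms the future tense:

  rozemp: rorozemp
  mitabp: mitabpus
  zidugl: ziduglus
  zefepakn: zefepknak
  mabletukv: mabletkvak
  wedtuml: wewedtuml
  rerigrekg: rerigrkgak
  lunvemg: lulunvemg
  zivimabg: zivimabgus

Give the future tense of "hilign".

"hilign" has second-to-last letter 'g'. The one such stem in the data (zidugl → ziduglus) adds -us, so the same rule applies.
The other patterns: stems whose second-to-last letter is 'm' repeat the first consonant+vowel as a prefix; stems whose second-to-last letter is 'k' delete the last vowel and add -ak.
So hilign → hilignus.

hilignus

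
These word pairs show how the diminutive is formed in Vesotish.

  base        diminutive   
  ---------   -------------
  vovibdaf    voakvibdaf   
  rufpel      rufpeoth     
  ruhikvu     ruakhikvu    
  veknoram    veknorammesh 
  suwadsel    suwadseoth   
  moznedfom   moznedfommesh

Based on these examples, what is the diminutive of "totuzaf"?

veknoram and vovibdaf both have last vowel 'a' yet inflect differently (veknorammesh, voakvibdaf), so the last vowel is not what conditions the rule; the final letter is.
"totuzaf" ends in -f. The one such stem in the data (vovibdaf → voakvibdaf) inserts -ak- after the first vowel (as does ruhikvu), so the same rule applies.
The other patterns: stems ending in -l drop the final letter and add -oth; stems ending in -m double the final consonant and add -esh.
So totuzaf → toaktuzaf.

toaktuzaf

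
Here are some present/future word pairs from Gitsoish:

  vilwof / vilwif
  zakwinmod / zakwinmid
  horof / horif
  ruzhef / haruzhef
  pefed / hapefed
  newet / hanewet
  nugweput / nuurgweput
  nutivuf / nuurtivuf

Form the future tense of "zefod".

vilwof and ruzhef both end in -f yet inflect differently (vilwif, haruzhef), so the final letter is not what conditions the rule; the last vowel is.
"zefod" has last vowel 'o'. The stems whose last vowel is 'o' (vilwof → vilwif, zakwinmod → zakwinmid, horof → horif) change the last vowel to 'i'.
So zefod → zefid.

zefid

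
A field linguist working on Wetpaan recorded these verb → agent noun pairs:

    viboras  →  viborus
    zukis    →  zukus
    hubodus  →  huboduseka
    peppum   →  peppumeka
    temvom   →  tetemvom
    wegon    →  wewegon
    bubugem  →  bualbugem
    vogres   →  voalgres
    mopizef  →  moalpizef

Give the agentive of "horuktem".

hoalruktem

viboras and hubodus both end in -s yet inflect differently (viborus, huboduseka), so the final letter is not what conditions the rule; the last vowel is.
"horuktem" has last vowel 'e'. The stems whose last vowel is 'e' (bubugem → bualbugem, vogres → voalgres, mopizef → moalpizef) insert -al- after the first vowel.
The other patterns: stems whose last vowel is 'a' or 'i' change the last vowel to 'u'; stems whose last vowel is 'u' add -eka; stems whose last vowel is 'o' repeat the first consonant+vowel as a prefix.
So horuktem → hoalruktem.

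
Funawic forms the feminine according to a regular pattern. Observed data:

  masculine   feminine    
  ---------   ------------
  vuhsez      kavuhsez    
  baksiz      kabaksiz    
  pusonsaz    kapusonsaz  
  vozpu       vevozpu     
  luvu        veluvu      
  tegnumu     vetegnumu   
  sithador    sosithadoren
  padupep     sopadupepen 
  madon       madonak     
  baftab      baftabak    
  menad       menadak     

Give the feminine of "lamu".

vuhsez and padupep both have last vowel 'e' yet inflect differently (kavuhsez, sopadupepen), so the last vowel is not what conditions the rule; the final letter is.
"lamu" ends in -u. The stems ending in -u (vozpu → vevozpu, luvu → veluvu, tegnumu → vetegnumu) add the prefix ve-.
So lamu → velamu.

velamu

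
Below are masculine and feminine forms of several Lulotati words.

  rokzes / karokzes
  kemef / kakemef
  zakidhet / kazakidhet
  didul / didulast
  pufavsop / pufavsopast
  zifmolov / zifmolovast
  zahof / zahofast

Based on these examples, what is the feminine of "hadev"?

kahadev

"hadev" has last vowel 'e'. The stems whose last vowel is 'e' (rokzes → karokzes, kemef → kakemef, zakidhet → kazakidhet) add the prefix ka-.
So hadev → kahadev.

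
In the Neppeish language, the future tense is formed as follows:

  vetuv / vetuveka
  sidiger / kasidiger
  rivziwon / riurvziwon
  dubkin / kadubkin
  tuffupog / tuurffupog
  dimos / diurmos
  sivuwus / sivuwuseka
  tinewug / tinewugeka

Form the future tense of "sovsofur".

dimos and sivuwus both end in -s yet inflect differently (diurmos, sivuwuseka), so the final letter is not what conditions the rule; the last vowel is.
"sovsofur" has last vowel 'u'. The stems whose last vowel is 'u' (vetuv → vetuveka, sivuwus → sivuwuseka, tinewug → tinewugeka) add -eka.
The other patterns: stems whose last vowel is 'o' insert -ur- after the first vowel; stems whose last vowel is 'e' or 'i' add the prefix ka-.
So sovsofur → sovsofureka.

sovsofureka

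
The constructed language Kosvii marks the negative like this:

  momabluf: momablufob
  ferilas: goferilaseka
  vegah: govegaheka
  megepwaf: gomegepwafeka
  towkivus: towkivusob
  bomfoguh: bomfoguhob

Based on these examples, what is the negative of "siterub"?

ferilas and towkivus both end in -s yet inflect differently (goferilaseka, towkivusob), so the final letter is not what conditions the rule; the last vowel is.
"siterub" has last vowel 'u'. The stems whose last vowel is 'u' (towkivus → towkivusob, momabluf → momablufob, bomfoguh → bomfoguhob) add -ob.
The other pattern: stems whose last vowel is 'a' add go- … -eka around the stem.
So siterub → siterubob.

siterubob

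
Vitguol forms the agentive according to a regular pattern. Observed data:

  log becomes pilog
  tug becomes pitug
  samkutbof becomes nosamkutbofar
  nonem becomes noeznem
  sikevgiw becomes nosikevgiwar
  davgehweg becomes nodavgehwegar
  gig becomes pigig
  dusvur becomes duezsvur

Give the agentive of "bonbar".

"bonbar" has 2 vowels. The stems with 2 vowels (nonem → noeznem, dusvur → duezsvur) insert -ez- after the first vowel.
The other patterns: stems with 1 vowel add the prefix pi-; stems with 3 vowels add no- … -ar around the stem.
So bonbar → boeznbar.

boeznbar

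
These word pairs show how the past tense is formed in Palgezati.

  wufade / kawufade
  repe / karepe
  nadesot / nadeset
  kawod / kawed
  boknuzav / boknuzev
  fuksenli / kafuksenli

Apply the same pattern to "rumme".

karumme

"rumme" ends in a vowel. The stems ending in a vowel (wufade → kawufade, fuksenli → kafuksenli, repe → karepe) add the prefix ka-.
The other pattern: stems ending in a consonant change the last vowel to 'e'.
So rumme → karumme.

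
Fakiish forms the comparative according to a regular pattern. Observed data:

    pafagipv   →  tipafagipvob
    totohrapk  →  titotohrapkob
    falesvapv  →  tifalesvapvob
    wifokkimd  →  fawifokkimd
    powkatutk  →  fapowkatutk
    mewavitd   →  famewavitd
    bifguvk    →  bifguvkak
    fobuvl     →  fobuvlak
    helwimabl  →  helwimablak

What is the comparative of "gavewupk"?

"gavewupk" has second-to-last letter 'p'. The stems whose second-to-last letter is 'p' (pafagipv → tipafagipvob, totohrapk → titotohrapkob, falesvapv → tifalesvapvob) add ti- … -ob around the stem.
So gavewupk → tigavewupkob.

tigavewupkob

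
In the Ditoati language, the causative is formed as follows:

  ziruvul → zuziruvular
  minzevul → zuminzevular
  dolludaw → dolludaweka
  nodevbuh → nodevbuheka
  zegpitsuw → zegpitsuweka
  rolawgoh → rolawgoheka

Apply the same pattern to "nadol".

zunadolar

"nadol" ends in -l. The stems ending in -l (ziruvul → zuziruvular, minzevul → zuminzevular) add zu- … -ar around the stem.
The other pattern: stems ending in -h or -w add -eka.
So nadol → zunadolar.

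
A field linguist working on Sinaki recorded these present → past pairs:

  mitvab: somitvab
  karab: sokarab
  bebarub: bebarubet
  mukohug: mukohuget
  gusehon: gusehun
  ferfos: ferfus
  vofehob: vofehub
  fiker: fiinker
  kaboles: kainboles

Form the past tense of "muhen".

"muhen" has last vowel 'e'. The stems whose last vowel is 'e' (fiker → fiinker, kaboles → kainboles) insert -in- after the first vowel.
So muhen → muinhen.

muinhen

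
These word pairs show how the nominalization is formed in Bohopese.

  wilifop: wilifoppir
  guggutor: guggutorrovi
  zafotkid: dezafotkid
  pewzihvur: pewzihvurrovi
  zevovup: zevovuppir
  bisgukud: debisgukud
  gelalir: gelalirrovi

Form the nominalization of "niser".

"niser" ends in -r. The stems ending in -r (pewzihvur → pewzihvurrovi, gelalir → gelalirrovi, guggutor → guggutorrovi) double the final consonant and add -ovi.
So niser → niserrovi.

niserrovi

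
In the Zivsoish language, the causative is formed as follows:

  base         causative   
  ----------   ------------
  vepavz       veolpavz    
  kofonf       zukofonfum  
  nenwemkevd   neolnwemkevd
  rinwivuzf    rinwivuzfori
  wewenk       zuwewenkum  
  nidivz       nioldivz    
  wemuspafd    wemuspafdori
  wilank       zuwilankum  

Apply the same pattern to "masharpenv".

zumasharpenvum

kofonf and rinwivuzf both end in -f yet inflect differently (zukofonfum, rinwivuzfori), so the final letter is not what conditions the rule; the second-to-last letter is.
"masharpenv" has second-to-last letter 'n'. The stems whose second-to-last letter is 'n' (kofonf → zukofonfum, wilank → zuwilankum, wewenk → zuwewenkum) add zu- … -um around the stem.
So masharpenv → zumasharpenvum.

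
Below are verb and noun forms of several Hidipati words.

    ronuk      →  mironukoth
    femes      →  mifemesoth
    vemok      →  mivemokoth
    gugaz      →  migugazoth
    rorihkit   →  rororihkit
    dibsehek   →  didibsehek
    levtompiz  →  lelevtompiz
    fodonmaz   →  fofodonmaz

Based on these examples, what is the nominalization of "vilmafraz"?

"vilmafraz" has 3 vowels. The stems with 3 vowels (rorihkit → rororihkit, dibsehek → didibsehek, levtompiz → lelevtompiz) repeat the first consonant+vowel as a prefix.
The other pattern: stems with 2 vowels add mi- … -oth around the stem.
So vilmafraz → vivilmafraz.

vivilmafraz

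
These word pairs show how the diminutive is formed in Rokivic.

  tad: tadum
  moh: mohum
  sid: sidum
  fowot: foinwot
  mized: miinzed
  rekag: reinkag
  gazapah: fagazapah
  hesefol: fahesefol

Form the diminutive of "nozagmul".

fanozagmul

tad and mized both end in -d yet inflect differently (tadum, miinzed), so the final letter is not what conditions the rule; the number of vowels is.
"nozagmul" has 3 vowels. The stems with 3 vowels (gazapah → fagazapah, hesefol → fahesefol) add the prefix fa-.
So nozagmul → fanozagmul.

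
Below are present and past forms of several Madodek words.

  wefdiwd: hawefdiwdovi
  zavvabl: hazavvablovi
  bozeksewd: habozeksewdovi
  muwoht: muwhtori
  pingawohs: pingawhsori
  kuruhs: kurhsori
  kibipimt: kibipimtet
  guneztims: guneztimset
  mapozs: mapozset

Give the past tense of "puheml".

muwoht and kibipimt both end in -t yet inflect differently (muwhtori, kibipimtet), so the final letter is not what conditions the rule; the second-to-last letter is.
"puheml" has second-to-last letter 'm'. The stems whose second-to-last letter is 'm' (kibipimt → kibipimtet, guneztims → guneztimset) add -et.
So puheml → puhemlet.

puhemlet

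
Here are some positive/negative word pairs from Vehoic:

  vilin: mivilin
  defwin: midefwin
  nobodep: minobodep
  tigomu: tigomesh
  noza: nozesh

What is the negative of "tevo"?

nobodep and noza both begin with n- yet inflect differently (minobodep, nozesh), so the first letter is not what conditions the rule; whether the stem ends in a vowel or a consonant is.
"tevo" ends in a vowel. The stems ending in a vowel (tigomu → tigomesh, noza → nozesh) drop the final letter and add -esh.
So tevo → tevesh.

tevesh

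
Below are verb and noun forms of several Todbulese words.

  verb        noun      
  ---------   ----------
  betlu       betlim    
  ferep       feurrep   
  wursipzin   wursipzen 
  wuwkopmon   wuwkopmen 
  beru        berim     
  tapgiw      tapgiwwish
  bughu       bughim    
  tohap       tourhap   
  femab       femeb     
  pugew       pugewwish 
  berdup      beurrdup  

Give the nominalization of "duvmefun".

berdup and beru both have last vowel 'u' yet inflect differently (beurrdup, berim), so the last vowel is not what conditions the rule; the final letter is.
"duvmefun" ends in -n. The stems ending in -n (wursipzin → wursipzen, wuwkopmon → wuwkopmen) change the last vowel to 'e'.
The other patterns: stems ending in -p insert -ur- after the first vowel; stems ending in -u drop the final letter and add -im; stems ending in -w double the final consonant and add -ish.
So duvmefun → duvmefen.

duvmefen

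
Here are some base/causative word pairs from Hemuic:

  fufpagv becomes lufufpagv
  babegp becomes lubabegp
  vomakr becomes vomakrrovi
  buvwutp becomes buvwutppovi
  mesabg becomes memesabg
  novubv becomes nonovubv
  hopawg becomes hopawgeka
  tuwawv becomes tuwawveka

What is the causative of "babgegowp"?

babgegowpeka

babegp and buvwutp both end in -p yet inflect differently (lubabegp, buvwutppovi), so the final letter is not what conditions the rule; the second-to-last letter is.
"babgegowp" has second-to-last letter 'w'. The stems whose second-to-last letter is 'w' (hopawg → hopawgeka, tuwawv → tuwawveka) add -eka.
The other patterns: stems whose second-to-last letter is 'g' add the prefix lu-; stems whose second-to-last letter is 'k' or 't' double the final consonant and add -ovi; stems whose second-to-last letter is 'b' repeat the first consonant+vowel as a prefix.
So babgegowp → babgegowpeka.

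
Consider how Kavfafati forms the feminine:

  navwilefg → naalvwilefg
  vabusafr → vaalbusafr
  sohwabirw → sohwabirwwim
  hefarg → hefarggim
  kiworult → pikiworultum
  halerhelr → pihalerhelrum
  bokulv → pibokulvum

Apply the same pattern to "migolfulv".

navwilefg and hefarg both end in -g yet inflect differently (naalvwilefg, hefarggim), so the final letter is not what conditions the rule; the second-to-last letter is.
"migolfulv" has second-to-last letter 'l'. The stems whose second-to-last letter is 'l' (kiworult → pikiworultum, halerhelr → pihalerhelrum, bokulv → pibokulvum) add pi- … -um around the stem.
The other patterns: stems whose second-to-last letter is 'f' insert -al- after the first vowel; stems whose second-to-last letter is 'r' double the final consonant and add -im.
So migolfulv → pimigolfulvum.

pimigolfulvum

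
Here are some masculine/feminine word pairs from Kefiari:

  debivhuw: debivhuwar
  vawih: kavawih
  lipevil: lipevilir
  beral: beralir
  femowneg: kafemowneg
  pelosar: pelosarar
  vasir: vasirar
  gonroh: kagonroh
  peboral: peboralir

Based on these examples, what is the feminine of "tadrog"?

"tadrog" ends in -g. The one such stem in the data (femowneg → kafemowneg) adds the prefix ka-, so the same rule applies.
So tadrog → katadrog.

katadrog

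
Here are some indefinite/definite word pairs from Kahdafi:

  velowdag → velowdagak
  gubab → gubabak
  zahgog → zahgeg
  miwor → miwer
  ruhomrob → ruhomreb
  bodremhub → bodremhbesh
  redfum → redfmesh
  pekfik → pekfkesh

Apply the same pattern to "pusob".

puseb

"pusob" has last vowel 'o'. The stems whose last vowel is 'o' (zahgog → zahgeg, miwor → miwer, ruhomrob → ruhomreb) change the last vowel to 'e'.
The other patterns: stems whose last vowel is 'a' add -ak; stems whose last vowel is 'i' or 'u' delete the last vowel and add -esh.
So pusob → puseb.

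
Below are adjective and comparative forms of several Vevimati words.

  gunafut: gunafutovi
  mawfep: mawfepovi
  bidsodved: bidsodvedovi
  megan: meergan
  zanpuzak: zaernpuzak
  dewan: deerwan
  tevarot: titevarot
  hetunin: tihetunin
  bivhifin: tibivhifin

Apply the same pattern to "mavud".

gunafut and tevarot both end in -t yet inflect differently (gunafutovi, titevarot), so the final letter is not what conditions the rule; the last vowel is.
"mavud" has last vowel 'u'. The one such stem in the data (gunafut → gunafutovi) adds -ovi, so the same rule applies.
The other patterns: stems whose last vowel is 'a' insert -er- after the first vowel; stems whose last vowel is 'i' or 'o' add the prefix ti-.
So mavud → mavudovi.

mavudovi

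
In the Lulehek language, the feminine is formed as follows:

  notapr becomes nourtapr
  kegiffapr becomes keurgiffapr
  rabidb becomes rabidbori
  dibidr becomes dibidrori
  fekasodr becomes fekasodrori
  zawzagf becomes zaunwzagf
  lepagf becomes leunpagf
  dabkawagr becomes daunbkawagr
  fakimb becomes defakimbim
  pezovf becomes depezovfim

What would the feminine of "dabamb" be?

dedabambim

notapr and dibidr both end in -r yet inflect differently (nourtapr, dibidrori), so the final letter is not what conditions the rule; the second-to-last letter is.
"dabamb" has second-to-last letter 'm'. The one such stem in the data (fakimb → defakimbim) adds de- … -im around the stem, so the same rule applies.
The other patterns: stems whose second-to-last letter is 'p' insert -ur- after the first vowel; stems whose second-to-last letter is 'd' add -ori; stems whose second-to-last letter is 'g' insert -un- after the first vowel.
So dabamb → dedabambim.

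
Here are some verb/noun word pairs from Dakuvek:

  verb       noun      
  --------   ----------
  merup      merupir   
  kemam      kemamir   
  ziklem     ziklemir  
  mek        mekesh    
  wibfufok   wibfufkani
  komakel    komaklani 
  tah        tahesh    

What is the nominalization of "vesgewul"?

vesgewlani

mek and wibfufok both end in -k yet inflect differently (mekesh, wibfufkani), so the final letter is not what conditions the rule; the number of vowels is.
"vesgewul" has 3 vowels. The stems with 3 vowels (komakel → komaklani, wibfufok → wibfufkani) delete the last vowel and add -ani.
The other patterns: stems with 1 vowel add -esh; stems with 2 vowels add -ir.
So vesgewul → vesgewlani.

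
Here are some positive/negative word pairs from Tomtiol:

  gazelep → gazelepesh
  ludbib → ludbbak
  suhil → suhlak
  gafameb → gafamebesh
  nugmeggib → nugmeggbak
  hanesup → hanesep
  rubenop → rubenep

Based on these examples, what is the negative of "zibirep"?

gafameb and nugmeggib both end in -b yet inflect differently (gafamebesh, nugmeggbak), so the final letter is not what conditions the rule; the last vowel is.
"zibirep" has last vowel 'e'. The stems whose last vowel is 'e' (gazelep → gazelepesh, gafameb → gafamebesh) add -esh.
So zibirep → zibirepesh.

zibirepesh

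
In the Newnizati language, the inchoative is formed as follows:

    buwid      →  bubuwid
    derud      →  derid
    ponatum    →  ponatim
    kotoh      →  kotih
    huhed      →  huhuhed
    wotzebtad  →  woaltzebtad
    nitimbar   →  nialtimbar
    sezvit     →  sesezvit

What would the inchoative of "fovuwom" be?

fovuwim

"fovuwom" has last vowel 'o'. The one such stem in the data (kotoh → kotih) changes the last vowel to 'i' (as do derud, ponatum), so the same rule applies.
The other patterns: stems whose last vowel is 'a' insert -al- after the first vowel; stems whose last vowel is 'e' or 'i' repeat the first consonant+vowel as a prefix.
So fovuwom → fovuwim.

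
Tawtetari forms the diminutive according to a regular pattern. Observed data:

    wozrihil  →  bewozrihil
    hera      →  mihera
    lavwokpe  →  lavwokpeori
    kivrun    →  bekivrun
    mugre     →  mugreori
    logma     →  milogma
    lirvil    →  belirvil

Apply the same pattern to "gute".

logma and lavwokpe both begin with l- yet inflect differently (milogma, lavwokpeori), so the first letter is not what conditions the rule; the final letter is.
"gute" ends in -e. The stems ending in -e (mugre → mugreori, lavwokpe → lavwokpeori) add -ori.
The other patterns: stems ending in -a add the prefix mi-; stems ending in -l or -n add the prefix be-.
So gute → guteori.

guteori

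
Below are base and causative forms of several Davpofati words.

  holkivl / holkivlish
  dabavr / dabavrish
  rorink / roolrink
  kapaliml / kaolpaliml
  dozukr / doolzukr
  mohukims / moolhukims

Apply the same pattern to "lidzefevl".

"lidzefevl" has second-to-last letter 'v'. The stems whose second-to-last letter is 'v' (holkivl → holkivlish, dabavr → dabavrish) add -ish.
So lidzefevl → lidzefevlish.

lidzefevlish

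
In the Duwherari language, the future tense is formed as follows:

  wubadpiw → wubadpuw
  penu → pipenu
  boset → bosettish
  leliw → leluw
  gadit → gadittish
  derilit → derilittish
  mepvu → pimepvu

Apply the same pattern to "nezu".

gadit and leliw both have last vowel 'i' yet inflect differently (gadittish, leluw), so the last vowel is not what conditions the rule; the final letter is.
"nezu" ends in -u. The stems ending in -u (penu → pipenu, mepvu → pimepvu) add the prefix pi-.
The other patterns: stems ending in -t double the final consonant and add -ish; stems ending in -w change the last vowel to 'u'.
So nezu → pinezu.

pinezu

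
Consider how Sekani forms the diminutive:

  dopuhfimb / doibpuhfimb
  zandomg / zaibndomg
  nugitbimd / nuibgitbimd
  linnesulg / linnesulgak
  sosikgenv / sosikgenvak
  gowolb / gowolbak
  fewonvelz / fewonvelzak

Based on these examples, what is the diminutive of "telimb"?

zandomg and linnesulg both end in -g yet inflect differently (zaibndomg, linnesulgak), so the final letter is not what conditions the rule; the second-to-last letter is.
"telimb" has second-to-last letter 'm'. The stems whose second-to-last letter is 'm' (dopuhfimb → doibpuhfimb, zandomg → zaibndomg, nugitbimd → nuibgitbimd) insert -ib- after the first vowel.
The other pattern: stems whose second-to-last letter is 'l' or 'n' add -ak.
So telimb → teiblimb.

teiblimb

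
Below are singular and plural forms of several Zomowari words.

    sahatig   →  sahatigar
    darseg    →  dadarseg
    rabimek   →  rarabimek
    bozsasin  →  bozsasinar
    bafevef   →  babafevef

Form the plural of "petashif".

petashifar

darseg and sahatig both end in -g yet inflect differently (dadarseg, sahatigar), so the final letter is not what conditions the rule; the last vowel is.
"petashif" has last vowel 'i'. The stems whose last vowel is 'i' (bozsasin → bozsasinar, sahatig → sahatigar) add -ar.
The other pattern: stems whose last vowel is 'e' repeat the first consonant+vowel as a prefix.
So petashif → petashifar.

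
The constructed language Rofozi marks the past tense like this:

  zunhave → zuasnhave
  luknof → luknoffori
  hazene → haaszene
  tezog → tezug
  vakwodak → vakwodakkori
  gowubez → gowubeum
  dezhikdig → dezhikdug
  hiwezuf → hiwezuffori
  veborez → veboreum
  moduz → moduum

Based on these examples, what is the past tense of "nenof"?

nenoffori

"nenof" ends in -f. The stems ending in -f (hiwezuf → hiwezuffori, luknof → luknoffori) double the final consonant and add -ori.
So nenof → nenoffori.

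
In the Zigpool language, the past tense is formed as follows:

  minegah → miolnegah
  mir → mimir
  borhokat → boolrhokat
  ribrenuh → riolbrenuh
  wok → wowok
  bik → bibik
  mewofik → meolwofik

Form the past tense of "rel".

rerel

bik and mewofik both end in -k yet inflect differently (bibik, meolwofik), so the final letter is not what conditions the rule; the number of vowels is.
"rel" has 1 vowel. The stems with 1 vowel (bik → bibik, mir → mimir, wok → wowok) repeat the first consonant+vowel as a prefix.
So rel → rerel.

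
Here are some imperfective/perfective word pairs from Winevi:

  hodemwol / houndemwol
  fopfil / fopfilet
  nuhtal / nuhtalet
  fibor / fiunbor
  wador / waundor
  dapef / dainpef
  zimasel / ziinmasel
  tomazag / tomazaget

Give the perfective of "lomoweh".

loinmoweh

hodemwol and zimasel both end in -l yet inflect differently (houndemwol, ziinmasel), so the final letter is not what conditions the rule; the last vowel is.
"lomoweh" has last vowel 'e'. The stems whose last vowel is 'e' (zimasel → ziinmasel, dapef → dainpef) insert -in- after the first vowel.
So lomoweh → loinmoweh.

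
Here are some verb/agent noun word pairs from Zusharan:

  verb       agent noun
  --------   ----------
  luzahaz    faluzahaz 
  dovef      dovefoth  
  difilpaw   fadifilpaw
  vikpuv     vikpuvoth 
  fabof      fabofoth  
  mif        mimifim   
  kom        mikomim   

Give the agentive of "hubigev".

fahubigev

mif and fabof both end in -f yet inflect differently (mimifim, fabofoth), so the final letter is not what conditions the rule; the number of vowels is.
"hubigev" has 3 vowels. The stems with 3 vowels (luzahaz → faluzahaz, difilpaw → fadifilpaw) add the prefix fa-.
So hubigev → fahubigev.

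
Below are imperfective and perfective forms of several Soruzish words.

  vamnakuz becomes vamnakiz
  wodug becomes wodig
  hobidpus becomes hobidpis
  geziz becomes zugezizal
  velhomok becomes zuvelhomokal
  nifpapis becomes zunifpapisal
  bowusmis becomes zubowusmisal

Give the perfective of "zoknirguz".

zoknirgiz

vamnakuz and geziz both end in -z yet inflect differently (vamnakiz, zugezizal), so the final letter is not what conditions the rule; the last vowel is.
"zoknirguz" has last vowel 'u'. The stems whose last vowel is 'u' (vamnakuz → vamnakiz, wodug → wodig, hobidpus → hobidpis) change the last vowel to 'i'.
So zoknirguz → zoknirgiz.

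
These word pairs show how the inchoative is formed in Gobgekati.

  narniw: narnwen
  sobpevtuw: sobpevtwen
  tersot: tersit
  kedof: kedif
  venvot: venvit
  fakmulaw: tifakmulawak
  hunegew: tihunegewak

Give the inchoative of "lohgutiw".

narniw and fakmulaw both end in -w yet inflect differently (narnwen, tifakmulawak), so the final letter is not what conditions the rule; the last vowel is.
"lohgutiw" has last vowel 'i'. The one such stem in the data (narniw → narnwen) deletes the last vowel and adds -en (as does sobpevtuw), so the same rule applies.
The other patterns: stems whose last vowel is 'o' change the last vowel to 'i'; stems whose last vowel is 'a' or 'e' add ti- … -ak around the stem.
So lohgutiw → lohgutwen.

lohgutwen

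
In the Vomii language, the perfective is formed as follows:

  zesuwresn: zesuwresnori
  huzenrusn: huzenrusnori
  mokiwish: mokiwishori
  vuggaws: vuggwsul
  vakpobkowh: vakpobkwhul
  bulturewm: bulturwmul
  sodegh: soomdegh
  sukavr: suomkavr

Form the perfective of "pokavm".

mokiwish and vakpobkowh both end in -h yet inflect differently (mokiwishori, vakpobkwhul), so the final letter is not what conditions the rule; the second-to-last letter is.
"pokavm" has second-to-last letter 'v'. The one such stem in the data (sukavr → suomkavr) inserts -om- after the first vowel (as does sodegh), so the same rule applies.
So pokavm → poomkavm.

poomkavm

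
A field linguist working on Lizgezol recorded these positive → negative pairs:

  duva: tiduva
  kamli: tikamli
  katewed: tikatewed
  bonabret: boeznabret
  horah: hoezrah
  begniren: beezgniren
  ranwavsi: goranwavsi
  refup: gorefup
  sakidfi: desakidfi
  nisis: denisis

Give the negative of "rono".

kamli and ranwavsi both end in -i yet inflect differently (tikamli, goranwavsi), so the final letter is not what conditions the rule; the first letter is.
"rono" begins with r-. The stems beginning with r- (ranwavsi → goranwavsi, refup → gorefup) add the prefix go-.
The other patterns: stems beginning with d- or k- add the prefix ti-; stems beginning with b- or h- insert -ez- after the first vowel; stems beginning with n- or s- add the prefix de-.
So rono → gorono.

gorono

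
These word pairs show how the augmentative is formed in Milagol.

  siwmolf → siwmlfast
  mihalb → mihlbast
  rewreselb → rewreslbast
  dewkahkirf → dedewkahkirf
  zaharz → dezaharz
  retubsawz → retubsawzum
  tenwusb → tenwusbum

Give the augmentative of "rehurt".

siwmolf and dewkahkirf both end in -f yet inflect differently (siwmlfast, dedewkahkirf), so the final letter is not what conditions the rule; the second-to-last letter is.
"rehurt" has second-to-last letter 'r'. The stems whose second-to-last letter is 'r' (dewkahkirf → dedewkahkirf, zaharz → dezaharz) add the prefix de-.
So rehurt → derehurt.

derehurt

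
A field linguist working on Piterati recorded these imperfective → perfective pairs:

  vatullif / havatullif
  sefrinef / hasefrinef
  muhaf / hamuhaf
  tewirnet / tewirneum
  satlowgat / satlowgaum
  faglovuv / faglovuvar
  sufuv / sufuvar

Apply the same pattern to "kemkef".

sefrinef and tewirnet both have last vowel 'e' yet inflect differently (hasefrinef, tewirneum), so the last vowel is not what conditions the rule; the final letter is.
"kemkef" ends in -f. The stems ending in -f (vatullif → havatullif, sefrinef → hasefrinef, muhaf → hamuhaf) add the prefix ha-.
So kemkef → hakemkef.

hakemkef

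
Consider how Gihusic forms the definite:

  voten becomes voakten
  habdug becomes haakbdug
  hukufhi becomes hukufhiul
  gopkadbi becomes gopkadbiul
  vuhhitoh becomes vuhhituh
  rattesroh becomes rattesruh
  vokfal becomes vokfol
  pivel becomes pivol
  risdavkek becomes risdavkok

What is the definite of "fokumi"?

voten and pivel both have last vowel 'e' yet inflect differently (voakten, pivol), so the last vowel is not what conditions the rule; the final letter is.
"fokumi" ends in -i. The stems ending in -i (hukufhi → hukufhiul, gopkadbi → gopkadbiul) add -ul.
So fokumi → fokumiul.

fokumiul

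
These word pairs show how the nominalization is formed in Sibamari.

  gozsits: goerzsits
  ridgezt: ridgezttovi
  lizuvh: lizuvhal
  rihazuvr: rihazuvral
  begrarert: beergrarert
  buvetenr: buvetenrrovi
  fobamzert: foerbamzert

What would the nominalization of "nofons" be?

"nofons" has second-to-last letter 'n'. The one such stem in the data (buvetenr → buvetenrrovi) doubles the final consonant and adds -ovi (as does ridgezt), so the same rule applies.
The other patterns: stems whose second-to-last letter is 'r' or 't' insert -er- after the first vowel; stems whose second-to-last letter is 'v' add -al.
So nofons → nofonssovi.

nofonssovi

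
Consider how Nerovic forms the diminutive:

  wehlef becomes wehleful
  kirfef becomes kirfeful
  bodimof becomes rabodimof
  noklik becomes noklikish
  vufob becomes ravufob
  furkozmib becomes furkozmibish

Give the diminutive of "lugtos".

furkozmib and vufob both end in -b yet inflect differently (furkozmibish, ravufob), so the final letter is not what conditions the rule; the last vowel is.
"lugtos" has last vowel 'o'. The stems whose last vowel is 'o' (vufob → ravufob, bodimof → rabodimof) add the prefix ra-.
So lugtos → ralugtos.

ralugtos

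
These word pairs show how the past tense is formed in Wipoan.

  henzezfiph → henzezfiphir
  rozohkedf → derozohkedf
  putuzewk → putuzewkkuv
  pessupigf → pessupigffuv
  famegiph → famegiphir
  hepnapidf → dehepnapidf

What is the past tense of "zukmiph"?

rozohkedf and pessupigf both end in -f yet inflect differently (derozohkedf, pessupigffuv), so the final letter is not what conditions the rule; the second-to-last letter is.
"zukmiph" has second-to-last letter 'p'. The stems whose second-to-last letter is 'p' (henzezfiph → henzezfiphir, famegiph → famegiphir) add -ir.
So zukmiph → zukmiphir.

zukmiphir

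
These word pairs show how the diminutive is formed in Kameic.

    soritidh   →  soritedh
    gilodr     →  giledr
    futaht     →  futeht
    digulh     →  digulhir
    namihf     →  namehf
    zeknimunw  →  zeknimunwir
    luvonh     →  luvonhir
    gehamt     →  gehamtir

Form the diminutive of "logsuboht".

soritidh and digulh both end in -h yet inflect differently (soritedh, digulhir), so the final letter is not what conditions the rule; the second-to-last letter is.
"logsuboht" has second-to-last letter 'h'. The stems whose second-to-last letter is 'h' (futaht → futeht, namihf → namehf) change the last vowel to 'e'.
The other pattern: stems whose second-to-last letter is 'l', 'm' or 'n' add -ir.
So logsuboht → logsubeht.

logsubeht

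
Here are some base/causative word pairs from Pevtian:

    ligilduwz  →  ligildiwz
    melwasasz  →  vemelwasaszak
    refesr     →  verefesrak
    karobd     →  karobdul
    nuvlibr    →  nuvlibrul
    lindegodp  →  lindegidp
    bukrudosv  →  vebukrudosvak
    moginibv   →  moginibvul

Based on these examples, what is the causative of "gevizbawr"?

gevizbiwr

moginibv and bukrudosv both end in -v yet inflect differently (moginibvul, vebukrudosvak), so the final letter is not what conditions the rule; the second-to-last letter is.
"gevizbawr" has second-to-last letter 'w'. The one such stem in the data (ligilduwz → ligildiwz) changes the last vowel to 'i' (as does lindegodp), so the same rule applies.
The other patterns: stems whose second-to-last letter is 'b' add -ul; stems whose second-to-last letter is 's' add ve- … -ak around the stem.
So gevizbawr → gevizbiwr.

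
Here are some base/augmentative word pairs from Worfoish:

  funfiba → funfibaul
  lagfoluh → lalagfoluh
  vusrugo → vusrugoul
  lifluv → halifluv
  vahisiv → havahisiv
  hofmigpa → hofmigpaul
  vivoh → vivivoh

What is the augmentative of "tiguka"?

tigukaul

"tiguka" ends in -a. The stems ending in -a (hofmigpa → hofmigpaul, funfiba → funfibaul) add -ul.
The other patterns: stems ending in -h repeat the first consonant+vowel as a prefix; stems ending in -v add the prefix ha-.
So tiguka → tigukaul.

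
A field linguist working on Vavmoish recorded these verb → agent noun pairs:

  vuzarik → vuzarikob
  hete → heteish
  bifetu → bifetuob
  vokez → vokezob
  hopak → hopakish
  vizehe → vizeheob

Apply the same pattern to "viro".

viroob

vuzarik and hopak both end in -k yet inflect differently (vuzarikob, hopakish), so the final letter is not what conditions the rule; the first letter is.
"viro" begins with v-. The stems beginning with v- (vokez → vokezob, vuzarik → vuzarikob, vizehe → vizeheob) add -ob.
The other pattern: stems beginning with h- add -ish.
So viro → viroob.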